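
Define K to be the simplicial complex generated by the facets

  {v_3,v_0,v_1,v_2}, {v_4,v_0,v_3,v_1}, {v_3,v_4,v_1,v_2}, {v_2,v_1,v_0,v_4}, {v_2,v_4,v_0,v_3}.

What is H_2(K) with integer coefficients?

Order the vertices as v_0 < v_1 < v_2 < v_3 < v_4. Listing each simplex with vertices in this order, K has dimension 3 with simplices:

  0-simplices (5): [v_0], [v_1], [v_2], [v_3], [v_4]
  1-simplices (10): [v_0,v_1], [v_0,v_2], [v_0,v_3], [v_0,v_4], [v_1,v_2], [v_1,v_3], [v_1,v_4], [v_2,v_3], [v_2,v_4], [v_3,v_4]
  2-simplices (10): [v_0,v_1,v_2], [v_0,v_1,v_3], [v_0,v_1,v_4], [v_0,v_2,v_3], [v_0,v_2,v_4], [v_0,v_3,v_4], [v_1,v_2,v_3], [v_1,v_2,v_4], [v_1,v_3,v_4], [v_2,v_3,v_4]
  3-simplices (5): [v_0,v_1,v_2,v_3], [v_0,v_1,v_2,v_4], [v_0,v_1,v_3,v_4], [v_0,v_2,v_3,v_4], [v_1,v_2,v_3,v_4]

so the chain groups are C_0 ≅ Z^5, C_1 ≅ Z^10, C_2 ≅ Z^10, C_3 ≅ Z^5.

∂_1: C_1 → C_0 is given by ∂[p,q] = [q] − [p]. For instance
  ∂[v_0,v_4] = [v_4] − [v_0].
This gives a 5×10 integer matrix of rank 4; reducing to Smith normal form yields diagonal entries (1,1,1,1).

The boundary map ∂_2: C_2 → C_1 sends each 2-simplex [p,q,r] to [q,r] − [p,r] + [p,q]. For instance
  ∂[v_1,v_2,v_4] = [v_2,v_4] − [v_1,v_4] + [v_1,v_2],
  ∂[v_0,v_1,v_4] = [v_1,v_4] − [v_0,v_4] + [v_0,v_1].
As a 10×10 matrix over Z this has rank 6, with invariant factors (1,1,1,1,1,1).

The boundary map ∂_3: C_3 → C_2 sends each 3-simplex σ to the alternating sum Σ_i (−1)^i (σ with its i-th vertex removed). For instance
  ∂[v_0,v_1,v_2,v_4] = [v_1,v_2,v_4] − [v_0,v_2,v_4] + [v_0,v_1,v_4] − [v_0,v_1,v_2],
  ∂[v_0,v_1,v_3,v_4] = [v_1,v_3,v_4] − [v_0,v_3,v_4] + [v_0,v_1,v_4] − [v_0,v_1,v_3].
The 10×5 boundary matrix has rank 4 and Smith normal form diag(1,1,1,1).

From H_k ≅ ker(∂_k) / im(∂_{k+1}) we obtain:

  H_2: rank ker ∂_2 − rank ∂_3 = (10 − 6) − 4 = 0, and the invariant factors of ∂_3 are all 1, so H_2 ≅ 0.

H_2 ≅ 0.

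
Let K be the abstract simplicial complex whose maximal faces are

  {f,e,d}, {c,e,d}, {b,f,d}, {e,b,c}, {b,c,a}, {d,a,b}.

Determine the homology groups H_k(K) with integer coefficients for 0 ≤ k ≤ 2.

H_0 = Z,  H_1 = Z,  H_2 = 0.

K has 6 vertices, 12 edges, 6 triangles.
rank ∂_0 = 0, rank ∂_1 = 5 ⇒ b_0 = 6 − 0 − 5 = 1; all invariant factors of ∂_1 are 1 so no torsion. So H_0 = Z.
rank ∂_1 = 5, rank ∂_2 = 6 ⇒ b_1 = 12 − 5 − 6 = 1; all invariant factors of ∂_2 are 1 so no torsion. So H_1 = Z.
rank ∂_2 = 6, rank ∂_3 = 0 ⇒ b_2 = 6 − 6 − 0 = 0. So H_2 = 0.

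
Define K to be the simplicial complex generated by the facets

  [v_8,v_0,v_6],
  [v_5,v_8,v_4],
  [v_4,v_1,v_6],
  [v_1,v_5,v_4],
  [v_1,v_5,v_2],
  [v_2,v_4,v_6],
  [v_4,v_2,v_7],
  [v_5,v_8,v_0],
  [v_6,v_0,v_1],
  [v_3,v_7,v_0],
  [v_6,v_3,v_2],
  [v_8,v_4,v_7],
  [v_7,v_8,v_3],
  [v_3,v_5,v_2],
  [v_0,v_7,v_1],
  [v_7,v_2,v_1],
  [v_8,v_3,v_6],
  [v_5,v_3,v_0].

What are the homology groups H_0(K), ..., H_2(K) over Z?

H_0 ≅ Z,  H_1 ≅ Z ⊕ Z_2,  H_2 = 0.

We work with the vertex ordering v_0 < v_1 < v_2 < v_3 < v_4 < v_5 < v_6 < v_7 < v_8. The simplices of K, each written with vertices in increasing order, are:

  0-simplices (9): [v_0], [v_1], [v_2], [v_3], [v_4], [v_5], [v_6], [v_7], [v_8]
  1-simplices (27): (27 of them)
  2-simplices (18): (18 of them)

so the chain groups are C_0 ≅ Z^9, C_1 ≅ Z^27, C_2 ≅ Z^18.

The boundary map ∂_1: C_1 → C_0 maps an edge to its endpoints' difference, ∂[p,q] = q − p. For instance
  ∂[v_6,v_8] = [v_8] − [v_6].
The resulting 9×27 matrix has rank 8, and its Smith normal form has invariant factors (1,1,1,1,1,1,1,1).

The boundary map ∂_2: C_2 → C_1 acts by ∂[p,q,r] = [q,r] − [p,r] + [p,q]. For instance
  ∂[v_2,v_4,v_6] = [v_4,v_6] − [v_2,v_6] + [v_2,v_4],
  ∂[v_3,v_6,v_8] = [v_6,v_8] − [v_3,v_8] + [v_3,v_6].
This gives a 27×18 integer matrix of rank 18; reducing to Smith normal form yields diagonal entries (1,1,1,1,1,1,1,1,1,1,1,1,1,1,1,1,1,2).

Reading off H_k = ker ∂_k / im ∂_{k+1}:

  H_0: rank C_0 − rank ∂_1 = 9 − 8 = 1, and the invariant factors of ∂_1 are all 1, so H_0 ≅ Z.
  H_1: rank ker ∂_1 − rank ∂_2 = (27 − 8) − 18 = 1, and ∂_2 has invariant factor 2 > 1, so H_1 ≅ Z ⊕ Z_2.
  H_2: rank ker ∂_2 − rank ∂_3 = (18 − 18) − 0 = 0, and there is no ∂_3, so H_2 ≅ 0.

(K is a triangulation of the Klein bottle.)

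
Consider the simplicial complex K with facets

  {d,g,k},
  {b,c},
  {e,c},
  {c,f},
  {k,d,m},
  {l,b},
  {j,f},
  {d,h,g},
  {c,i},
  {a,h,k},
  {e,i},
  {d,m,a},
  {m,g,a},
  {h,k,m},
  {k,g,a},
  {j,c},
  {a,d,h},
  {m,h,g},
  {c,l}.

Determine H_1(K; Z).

We work with the vertex ordering a < b < c < d < e < f < g < h < i < j < k < l < m. The simplices of K, each written with vertices in increasing order, are:

  0-simplices (13): a, b, c, d, e, f, g, h, i, j, k, l, m
  1-simplices (24): ad, ag, ah, ak, am, bc, bl, ce, cf, ci, cj, cl, dg, dh, dk, dm, ei, fj, gh, gk, gm, hk, hm, km
  2-simplices (10): adh, adm, agk, agm, ahk, dgh, dgk, dkm, ghm, hkm

giving chain groups C_0 ≅ Z^13, C_1 ≅ Z^24, C_2 ≅ Z^10.

Boundary ∂_1: C_1 → C_0 sends each edge [p,q] (with p < q) to q − p. For instance
  ∂cl = l − c.
As a 13×24 matrix over Z this has rank 11, with invariant factors (1,1,1,1,1,1,1,1,1,1,1).

Boundary ∂_2: C_2 → C_1 maps a triangle to the signed sum of its edges. For instance
  ∂dgk = gk − dk + dg,
  ∂agk = gk − ak + ag.
The resulting 24×10 matrix has rank 10, and its Smith normal form has invariant factors (1,1,1,1,1,1,1,1,1,2).

Computing H_k = (kernel of ∂_k) / (image of ∂_{k+1}):

  H_1: rank ker ∂_1 − rank ∂_2 = (24 − 11) − 10 = 3, and ∂_2 has invariant factor 2 > 1, so H_1 ≅ Z^3 ⊕ Z_2.

(K is a triangulation of the disjoint union of the real projective plane RP^2 and a wedge of 3 circles.)

H_1 = Z^3 ⊕ Z_2.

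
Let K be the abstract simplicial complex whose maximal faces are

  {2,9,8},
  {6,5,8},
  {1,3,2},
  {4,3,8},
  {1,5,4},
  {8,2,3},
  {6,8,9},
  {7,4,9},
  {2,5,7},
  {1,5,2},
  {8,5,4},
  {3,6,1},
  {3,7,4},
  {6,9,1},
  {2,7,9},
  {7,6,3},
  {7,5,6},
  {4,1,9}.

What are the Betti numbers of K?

b_0 = 1, b_1 = 2, b_2 = 1.

Take the total order 1 < 2 < 3 < 4 < 5 < 6 < 7 < 8 < 9 on the vertex set. Then K (dimension 2) consists of the simplices:

  0-simplices (9): [1], [2], [3], [4], [5], [6], [7], [8], [9]
  1-simplices (27): (27 of them)
  2-simplices (18): [1,2,3], [1,2,5], [1,3,6], [1,4,5], [1,4,9], [1,6,9], [2,3,8], [2,5,7], [2,7,9], [2,8,9], [3,4,7], [3,4,8], [3,6,7], [4,5,8], [4,7,9], [5,6,7], [5,6,8], [6,8,9]

so the chain groups are C_0 ≅ Z^9, C_1 ≅ Z^27, C_2 ≅ Z^18.

∂_1: C_1 → C_0 is given by ∂[p,q] = [q] − [p].
As a 9×27 matrix over Z this has rank 8, with invariant factors (1,1,1,1,1,1,1,1).

∂_2: C_2 → C_1 sends each 2-simplex [p,q,r] to [q,r] − [p,r] + [p,q]. For instance
  ∂[1,2,3] = [2,3] − [1,3] + [1,2],
  ∂[5,6,8] = [6,8] − [5,8] + [5,6].
As a 27×18 matrix over Z this has rank 17, with invariant factors (1,1,1,1,1,1,1,1,1,1,1,1,1,1,1,1,1).

Now H_k = ker ∂_k / im ∂_{k+1}, so:

  H_0: rank C_0 − rank ∂_1 = 9 − 8 = 1, and the invariant factors of ∂_1 are all 1, so H_0 = Z.
  H_1: rank ker ∂_1 − rank ∂_2 = (27 − 8) − 17 = 2, and the invariant factors of ∂_2 are all 1, so H_1 = Z^2.
  H_2: rank ker ∂_2 − rank ∂_3 = (18 − 17) − 0 = 1, and there is no ∂_3, so H_2 = Z.

As a check, the Euler characteristic is 9 − 27 + 18 = 0, which agrees with 1 − 2 + 1 = 0.

Hence the Betti numbers are b_0 = 1, b_1 = 2, b_2 = 1.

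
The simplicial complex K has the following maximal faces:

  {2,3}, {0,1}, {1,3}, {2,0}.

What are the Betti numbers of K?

b_0 = 1, b_1 = 1.

Fix the vertex order 0 < 1 < 2 < 3 and write every simplex with vertices in increasing order. Then dim K = 1 and the simplices of K are:

  0-simplices (4): [0], [1], [2], [3]
  1-simplices (4): [0,1], [0,2], [1,3], [2,3]

Hence C_0 ≅ Z^4, C_1 ≅ Z^4.

∂_1: C_1 → C_0 is given by ∂[p,q] = [q] − [p]. For instance
  ∂[1,3] = [3] − [1].
The 4×4 boundary matrix has rank 3 and Smith normal form diag(1,1,1).

Reading off H_k = ker ∂_k / im ∂_{k+1}:

  H_0: rank C_0 − rank ∂_1 = 4 − 3 = 1, and the invariant factors of ∂_1 are all 1, so H_0 ≅ Z.
  H_1: rank ker ∂_1 − rank ∂_2 = (4 − 3) − 0 = 1, and there is no ∂_2, so H_1 ≅ Z.

Hence the Betti numbers are b_0 = 1, b_1 = 1.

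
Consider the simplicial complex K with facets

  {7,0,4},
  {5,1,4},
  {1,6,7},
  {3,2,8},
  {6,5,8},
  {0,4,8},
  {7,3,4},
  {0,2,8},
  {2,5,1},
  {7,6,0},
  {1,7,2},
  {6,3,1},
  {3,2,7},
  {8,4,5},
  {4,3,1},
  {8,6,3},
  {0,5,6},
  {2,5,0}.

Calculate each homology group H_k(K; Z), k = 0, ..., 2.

Fix the vertex order 0 < 1 < 2 < 3 < 4 < 5 < 6 < 7 < 8 and write every simplex with vertices in increasing order. Then dim K = 2 and the simplices of K are:

  0-simplices (9): [0], [1], [2], [3], [4], [5], [6], [7], [8]
  1-simplices (27): (27 of them)
  2-simplices (18): [0,2,5], [0,2,8], [0,4,7], [0,4,8], [0,5,6], [0,6,7], [1,2,5], [1,2,7], [1,3,4], [1,3,6], [1,4,5], [1,6,7], [2,3,7], [2,3,8], [3,4,7], [3,6,8], [4,5,8], [5,6,8]

so the chain groups are C_0 ≅ Z^9, C_1 ≅ Z^27, C_2 ≅ Z^18.

∂_1: C_1 → C_0 is given by ∂[p,q] = [q] − [p].
This gives a 9×27 integer matrix of rank 8; reducing to Smith normal form yields diagonal entries (1,1,1,1,1,1,1,1).

The boundary map ∂_2: C_2 → C_1 sends each 2-simplex [p,q,r] to [q,r] − [p,r] + [p,q]. For instance
  ∂[5,6,8] = [6,8] − [5,8] + [5,6],
  ∂[1,4,5] = [4,5] − [1,5] + [1,4].
As a 27×18 matrix over Z this has rank 18, with invariant factors (1,1,1,1,1,1,1,1,1,1,1,1,1,1,1,1,1,2).

Now H_k = ker ∂_k / im ∂_{k+1}, so:

  H_0: rank C_0 − rank ∂_1 = 9 − 8 = 1, and the invariant factors of ∂_1 are all 1, so H_0 ≅ Z.
  H_1: rank ker ∂_1 − rank ∂_2 = (27 − 8) − 18 = 1, and ∂_2 has invariant factor 2 > 1, so H_1 ≅ Z ⊕ Z/2.
  H_2: rank ker ∂_2 − rank ∂_3 = (18 − 18) − 0 = 0, and there is no ∂_3, so H_2 ≅ 0.

As a check, the Euler characteristic is 9 − 27 + 18 = 0, which agrees with 1 − 1 + 0 = 0.

H_0 ≅ Z,  H_1 ≅ Z ⊕ Z/2,  H_2 = 0.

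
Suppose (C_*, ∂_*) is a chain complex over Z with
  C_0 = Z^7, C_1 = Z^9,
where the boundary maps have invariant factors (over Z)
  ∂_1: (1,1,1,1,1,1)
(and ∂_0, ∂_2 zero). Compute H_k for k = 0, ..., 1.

H_0 ≅ Z,  H_1 ≅ Z^3.

H_0: b_0 = 7 − 0 − 6 = 1; torsion from ∂_1 factors > 1: none. So H_0 ≅ Z.
H_1: b_1 = 9 − 6 − 0 = 3; torsion from ∂_2 factors > 1: none. So H_1 ≅ Z^3.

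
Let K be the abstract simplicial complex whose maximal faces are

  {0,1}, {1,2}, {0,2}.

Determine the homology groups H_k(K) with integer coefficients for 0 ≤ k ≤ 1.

Order the vertices as 0 < 1 < 2. Listing each simplex with vertices in this order, K has dimension 1 with simplices:

  0-simplices (3): [0], [1], [2]
  1-simplices (3): [0,1], [0,2], [1,2]

so the chain groups are C_0 ≅ Z^3, C_1 ≅ Z^3.

Boundary ∂_1: C_1 → C_0 maps an edge to its endpoints' difference, ∂[p,q] = q − p. For instance
  ∂[0,1] = [1] − [0].
This gives a 3×3 integer matrix of rank 2; reducing to Smith normal form yields diagonal entries (1,1).

From H_k ≅ ker(∂_k) / im(∂_{k+1}) we obtain:

  H_0: rank C_0 − rank ∂_1 = 3 − 2 = 1, and the invariant factors of ∂_1 are all 1, so H_0 = Z.
  H_1: rank ker ∂_1 − rank ∂_2 = (3 − 2) − 0 = 1, and there is no ∂_2, so H_1 = Z.

(K is a triangulation of the circle S^1.)

H_0 = Z,  H_1 = Z.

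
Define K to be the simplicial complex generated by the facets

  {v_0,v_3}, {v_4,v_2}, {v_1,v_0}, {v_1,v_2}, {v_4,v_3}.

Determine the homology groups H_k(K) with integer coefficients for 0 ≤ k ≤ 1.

H_0 = Z,  H_1 = Z.

Order the vertices as v_0 < v_1 < v_2 < v_3 < v_4. Listing each simplex with vertices in this order, K has dimension 1 with simplices:

  0-simplices (5): [v_0], [v_1], [v_2], [v_3], [v_4]
  1-simplices (5): [v_0,v_1], [v_0,v_3], [v_1,v_2], [v_2,v_4], [v_3,v_4]

giving chain groups C_0 ≅ Z^5, C_1 ≅ Z^5.

The boundary map ∂_1: C_1 → C_0 sends each edge [p,q] (with p < q) to q − p. For instance
  ∂[v_3,v_4] = [v_4] − [v_3].
This gives a 5×5 integer matrix of rank 4; reducing to Smith normal form yields diagonal entries (1,1,1,1).

Now H_k = ker ∂_k / im ∂_{k+1}, so:

  H_0: rank C_0 − rank ∂_1 = 5 − 4 = 1, and the invariant factors of ∂_1 are all 1, so H_0 ≅ Z.
  H_1: rank ker ∂_1 − rank ∂_2 = (5 − 4) − 0 = 1, and there is no ∂_2, so H_1 ≅ Z.

As a check, the Euler characteristic is 5 − 5 = 0, which agrees with 1 − 1 = 0.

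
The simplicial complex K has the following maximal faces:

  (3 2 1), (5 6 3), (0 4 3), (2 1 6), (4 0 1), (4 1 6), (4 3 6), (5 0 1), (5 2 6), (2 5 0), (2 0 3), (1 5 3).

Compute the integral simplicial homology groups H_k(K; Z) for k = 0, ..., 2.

H_0 ≅ Z,  H_1 ≅ Z_2,  H_2 = 0.

Fix the vertex order 0 < 1 < 2 < 3 < 4 < 5 < 6 and write every simplex with vertices in increasing order. Then dim K = 2 and the simplices of K are:

  0-simplices (7): [0], [1], [2], [3], [4], [5], [6]
  1-simplices (18): [0,1], [0,2], [0,3], [0,4], [0,5], [1,2], [1,3], [1,4], [1,5], [1,6], [2,3], [2,5], [2,6], [3,4], [3,5], [3,6], [4,6], [5,6]
  2-simplices (12): [0,1,4], [0,1,5], [0,2,3], [0,2,5], [0,3,4], [1,2,3], [1,2,6], [1,3,5], [1,4,6], [2,5,6], [3,4,6], [3,5,6]

Hence C_0 ≅ Z^7, C_1 ≅ Z^18, C_2 ≅ Z^12.

The boundary map ∂_1: C_1 → C_0 sends each edge [p,q] (with p < q) to q − p. For instance
  ∂[5,6] = [6] − [5].
This gives a 7×18 integer matrix of rank 6; reducing to Smith normal form yields diagonal entries (1,1,1,1,1,1).

∂_2: C_2 → C_1 maps a triangle to the signed sum of its edges. For instance
  ∂[0,2,3] = [2,3] − [0,3] + [0,2],
  ∂[0,3,4] = [3,4] − [0,4] + [0,3].
The resulting 18×12 matrix has rank 12, and its Smith normal form has invariant factors (1,1,1,1,1,1,1,1,1,1,1,2).

Now H_k = ker ∂_k / im ∂_{k+1}, so:

  H_0: rank C_0 − rank ∂_1 = 7 − 6 = 1, and the invariant factors of ∂_1 are all 1, so H_0 = Z.
  H_1: rank ker ∂_1 − rank ∂_2 = (18 − 6) − 12 = 0, and ∂_2 has invariant factor 2 > 1, so H_1 = Z_2.
  H_2: rank ker ∂_2 − rank ∂_3 = (12 − 12) − 0 = 0, and there is no ∂_3, so H_2 = 0.

As a check, the Euler characteristic is 7 − 18 + 12 = 1, which agrees with 1 − 0 + 0 = 1.
(K is a triangulation of the real projective plane RP^2.)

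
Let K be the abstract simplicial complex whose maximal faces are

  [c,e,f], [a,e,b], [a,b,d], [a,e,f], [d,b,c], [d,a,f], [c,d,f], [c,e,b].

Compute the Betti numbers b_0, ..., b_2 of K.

Fix the vertex order a < b < c < d < e < f and write every simplex with vertices in increasing order. Then dim K = 2 and the simplices of K are:

  0-simplices (6): a, b, c, d, e, f
  1-simplices (12): ab, ad, ae, af, bc, bd, be, cd, ce, cf, df, ef
  2-simplices (8): abd, abe, adf, aef, bcd, bce, cdf, cef

so the chain groups are C_0 ≅ Z^6, C_1 ≅ Z^12, C_2 ≅ Z^8.

Boundary ∂_1: C_1 → C_0 sends each edge [p,q] (with p < q) to q − p. For instance
  ∂cf = f − c.
The 6×12 boundary matrix has rank 5 and Smith normal form diag(1,1,1,1,1).

∂_2: C_2 → C_1 maps a triangle to the signed sum of its edges. For instance
  ∂cef = ef − cf + ce,
  ∂cdf = df − cf + cd.
This gives a 12×8 integer matrix of rank 7; reducing to Smith normal form yields diagonal entries (1,1,1,1,1,1,1).

From H_k ≅ ker(∂_k) / im(∂_{k+1}) we obtain:

  H_0: rank C_0 − rank ∂_1 = 6 − 5 = 1, and the invariant factors of ∂_1 are all 1, so H_0 = Z.
  H_1: rank ker ∂_1 − rank ∂_2 = (12 − 5) − 7 = 0, and the invariant factors of ∂_2 are all 1, so H_1 = 0.
  H_2: rank ker ∂_2 − rank ∂_3 = (8 − 7) − 0 = 1, and there is no ∂_3, so H_2 = Z.

Hence the Betti numbers are b_0 = 1, b_1 = 0, b_2 = 1.

b_0 = 1, b_1 = 0, b_2 = 1.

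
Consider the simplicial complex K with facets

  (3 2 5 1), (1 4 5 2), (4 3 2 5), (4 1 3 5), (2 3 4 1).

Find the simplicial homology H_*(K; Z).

H_0 ≅ Z,  H_1 = 0,  H_2 = 0,  H_3 ≅ Z.

We work with the vertex ordering 1 < 2 < 3 < 4 < 5. The simplices of K, each written with vertices in increasing order, are:

  0-simplices (5): [1], [2], [3], [4], [5]
  1-simplices (10): [1,2], [1,3], [1,4], [1,5], [2,3], [2,4], [2,5], [3,4], [3,5], [4,5]
  2-simplices (10): [1,2,3], [1,2,4], [1,2,5], [1,3,4], [1,3,5], [1,4,5], [2,3,4], [2,3,5], [2,4,5], [3,4,5]
  3-simplices (5): [1,2,3,4], [1,2,3,5], [1,2,4,5], [1,3,4,5], [2,3,4,5]

so the chain groups are C_0 ≅ Z^5, C_1 ≅ Z^10, C_2 ≅ Z^10, C_3 ≅ Z^5.

Boundary ∂_1: C_1 → C_0 is given by ∂[p,q] = [q] − [p]. For instance
  ∂[2,5] = [5] − [2].
The 5×10 boundary matrix has rank 4 and Smith normal form diag(1,1,1,1).

Boundary ∂_2: C_2 → C_1 maps a triangle to the signed sum of its edges. For instance
  ∂[2,3,4] = [3,4] − [2,4] + [2,3],
  ∂[1,2,3] = [2,3] − [1,3] + [1,2].
As a 10×10 matrix over Z this has rank 6, with invariant factors (1,1,1,1,1,1).

The boundary map ∂_3: C_3 → C_2 sends each 3-simplex σ to the alternating sum Σ_i (−1)^i (σ with its i-th vertex removed). For instance
  ∂[1,3,4,5] = [3,4,5] − [1,4,5] + [1,3,5] − [1,3,4],
  ∂[1,2,3,4] = [2,3,4] − [1,3,4] + [1,2,4] − [1,2,3].
The resulting 10×5 matrix has rank 4, and its Smith normal form has invariant factors (1,1,1,1).

From H_k ≅ ker(∂_k) / im(∂_{k+1}) we obtain:

  H_0: rank C_0 − rank ∂_1 = 5 − 4 = 1, and the invariant factors of ∂_1 are all 1, so H_0 ≅ Z.
  H_1: rank ker ∂_1 − rank ∂_2 = (10 − 4) − 6 = 0, and the invariant factors of ∂_2 are all 1, so H_1 ≅ 0.
  H_2: rank ker ∂_2 − rank ∂_3 = (10 − 6) − 4 = 0, and the invariant factors of ∂_3 are all 1, so H_2 ≅ 0.
  H_3: rank ker ∂_3 − rank ∂_4 = (5 − 4) − 0 = 1, and there is no ∂_4, so H_3 ≅ Z.

(K is a triangulation of the 3-sphere S^3.)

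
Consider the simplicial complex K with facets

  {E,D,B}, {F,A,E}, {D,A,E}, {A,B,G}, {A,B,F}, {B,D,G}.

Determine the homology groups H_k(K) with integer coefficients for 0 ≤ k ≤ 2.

H_0 ≅ Z,  H_1 ≅ Z,  H_2 = 0.

We work with the vertex ordering A < B < D < E < F < G. The simplices of K, each written with vertices in increasing order, are:

  0-simplices (6): A, B, D, E, F, G
  1-simplices (12): AB, AD, AE, AF, AG, BD, BE, BF, BG, DE, DG, EF
  2-simplices (6): ABF, ABG, ADE, AEF, BDE, BDG

Hence C_0 ≅ Z^6, C_1 ≅ Z^12, C_2 ≅ Z^6.

Boundary ∂_1: C_1 → C_0 sends each edge [p,q] (with p < q) to q − p. For instance
  ∂AE = E − A.
This gives a 6×12 integer matrix of rank 5; reducing to Smith normal form yields diagonal entries (1,1,1,1,1).

∂_2: C_2 → C_1 acts by ∂[p,q,r] = [q,r] − [p,r] + [p,q]. For instance
  ∂BDE = DE − BE + BD,
  ∂AEF = EF − AF + AE.
This gives a 12×6 integer matrix of rank 6; reducing to Smith normal form yields diagonal entries (1,1,1,1,1,1).

From H_k ≅ ker(∂_k) / im(∂_{k+1}) we obtain:

  H_0: rank C_0 − rank ∂_1 = 6 − 5 = 1, and the invariant factors of ∂_1 are all 1, so H_0 = Z.
  H_1: rank ker ∂_1 − rank ∂_2 = (12 − 5) − 6 = 1, and the invariant factors of ∂_2 are all 1, so H_1 = Z.
  H_2: rank ker ∂_2 − rank ∂_3 = (6 − 6) − 0 = 0, and there is no ∂_3, so H_2 = 0.

As a check, the Euler characteristic is 6 − 12 + 6 = 0, which agrees with 1 − 1 + 0 = 0.
(K is a triangulation of the cylinder S^1 x I.)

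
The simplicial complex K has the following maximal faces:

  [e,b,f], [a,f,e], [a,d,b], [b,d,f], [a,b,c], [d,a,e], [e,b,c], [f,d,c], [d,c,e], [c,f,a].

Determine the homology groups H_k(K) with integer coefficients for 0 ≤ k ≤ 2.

Order the vertices as a < b < c < d < e < f. Listing each simplex with vertices in this order, K has dimension 2 with simplices:

  0-simplices (6): a, b, c, d, e, f
  1-simplices (15): ab, ac, ad, ae, af, bc, bd, be, bf, cd, ce, cf, de, df, ef
  2-simplices (10): abc, abd, acf, ade, aef, bce, bdf, bef, cde, cdf

Hence C_0 ≅ Z^6, C_1 ≅ Z^15, C_2 ≅ Z^10.

The boundary map ∂_1: C_1 → C_0 sends each edge [p,q] (with p < q) to q − p. For instance
  ∂ce = e − c.
This gives a 6×15 integer matrix of rank 5; reducing to Smith normal form yields diagonal entries (1,1,1,1,1).

∂_2: C_2 → C_1 acts by ∂[p,q,r] = [q,r] − [p,r] + [p,q]. For instance
  ∂cde = de − ce + cd,
  ∂abd = bd − ad + ab.
As a 15×10 matrix over Z this has rank 10, with invariant factors (1,1,1,1,1,1,1,1,1,2).

Now H_k = ker ∂_k / im ∂_{k+1}, so:

  H_0: rank C_0 − rank ∂_1 = 6 − 5 = 1, and the invariant factors of ∂_1 are all 1, so H_0 = Z.
  H_1: rank ker ∂_1 − rank ∂_2 = (15 − 5) − 10 = 0, and ∂_2 has invariant factor 2 > 1, so H_1 = Z/2.
  H_2: rank ker ∂_2 − rank ∂_3 = (10 − 10) − 0 = 0, and there is no ∂_3, so H_2 = 0.

H_0 ≅ Z,  H_1 ≅ Z/2,  H_2 = 0.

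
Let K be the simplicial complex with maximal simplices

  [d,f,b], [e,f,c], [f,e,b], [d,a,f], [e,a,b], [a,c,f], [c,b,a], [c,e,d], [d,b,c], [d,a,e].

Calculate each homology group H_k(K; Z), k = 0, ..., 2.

Fix the vertex order a < b < c < d < e < f and write every simplex with vertices in increasing order. Then dim K = 2 and the simplices of K are:

  0-simplices (6): a, b, c, d, e, f
  1-simplices (15): ab, ac, ad, ae, af, bc, bd, be, bf, cd, ce, cf, de, df, ef
  2-simplices (10): abc, abe, acf, ade, adf, bcd, bdf, bef, cde, cef

Hence C_0 ≅ Z^6, C_1 ≅ Z^15, C_2 ≅ Z^10.

Boundary ∂_1: C_1 → C_0 is given by ∂[p,q] = [q] − [p]. For instance
  ∂bc = c − b.
The resulting 6×15 matrix has rank 5, and its Smith normal form has invariant factors (1,1,1,1,1).

Boundary ∂_2: C_2 → C_1 maps a triangle to the signed sum of its edges. For instance
  ∂adf = df − af + ad,
  ∂bcd = cd − bd + bc.
The 15×10 boundary matrix has rank 10 and Smith normal form diag(1,1,1,1,1,1,1,1,1,2).

Computing H_k = (kernel of ∂_k) / (image of ∂_{k+1}):

  H_0: rank C_0 − rank ∂_1 = 6 − 5 = 1, and the invariant factors of ∂_1 are all 1, so H_0 ≅ Z.
  H_1: rank ker ∂_1 − rank ∂_2 = (15 − 5) − 10 = 0, and ∂_2 has invariant factor 2 > 1, so H_1 ≅ Z/2Z.
  H_2: rank ker ∂_2 − rank ∂_3 = (10 − 10) − 0 = 0, and there is no ∂_3, so H_2 ≅ 0.

As a check, the Euler characteristic is 6 − 15 + 10 = 1, which agrees with 1 − 0 + 0 = 1.

H_0 ≅ Z,  H_1 ≅ Z/2Z,  H_2 = 0.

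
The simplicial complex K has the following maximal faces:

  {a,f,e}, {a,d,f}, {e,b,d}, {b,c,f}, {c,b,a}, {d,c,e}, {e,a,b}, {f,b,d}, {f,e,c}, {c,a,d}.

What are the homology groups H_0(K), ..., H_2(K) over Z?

H_0 = Z,  H_1 = Z/2,  H_2 = 0.

Take the total order a < b < c < d < e < f on the vertex set. Then K (dimension 2) consists of the simplices:

  0-simplices (6): a, b, c, d, e, f
  1-simplices (15): ab, ac, ad, ae, af, bc, bd, be, bf, cd, ce, cf, de, df, ef
  2-simplices (10): abc, abe, acd, adf, aef, bcf, bde, bdf, cde, cef

giving chain groups C_0 ≅ Z^6, C_1 ≅ Z^15, C_2 ≅ Z^10.

Boundary ∂_1: C_1 → C_0 sends each edge [p,q] (with p < q) to q − p. For instance
  ∂cf = f − c.
The 6×15 boundary matrix has rank 5 and Smith normal form diag(1,1,1,1,1).

The boundary map ∂_2: C_2 → C_1 maps a triangle to the signed sum of its edges. For instance
  ∂bcf = cf − bf + bc,
  ∂cef = ef − cf + ce.
The resulting 15×10 matrix has rank 10, and its Smith normal form has invariant factors (1,1,1,1,1,1,1,1,1,2).

Now H_k = ker ∂_k / im ∂_{k+1}, so:

  H_0: rank C_0 − rank ∂_1 = 6 − 5 = 1, and the invariant factors of ∂_1 are all 1, so H_0 = Z.
  H_1: rank ker ∂_1 − rank ∂_2 = (15 − 5) − 10 = 0, and ∂_2 has invariant factor 2 > 1, so H_1 = Z/2.
  H_2: rank ker ∂_2 − rank ∂_3 = (10 − 10) − 0 = 0, and there is no ∂_3, so H_2 = 0.

As a check, the Euler characteristic is 6 − 15 + 10 = 1, which agrees with 1 − 0 + 0 = 1.
(K is a triangulation of the real projective plane RP^2.)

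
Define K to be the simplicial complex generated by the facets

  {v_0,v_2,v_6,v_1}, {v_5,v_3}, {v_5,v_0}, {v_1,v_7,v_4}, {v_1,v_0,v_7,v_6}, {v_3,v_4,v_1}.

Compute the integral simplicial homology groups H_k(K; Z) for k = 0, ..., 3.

H_0 ≅ Z,  H_1 ≅ Z,  H_2 = 0,  H_3 = 0.

We work with the vertex ordering v_0 < v_1 < v_2 < v_3 < v_4 < v_5 < v_6 < v_7. The simplices of K, each written with vertices in increasing order, are:

  0-simplices (8): [v_0], [v_1], [v_2], [v_3], [v_4], [v_5], [v_6], [v_7]
  1-simplices (15): (15 of them)
  2-simplices (9): [v_0,v_1,v_2], [v_0,v_1,v_6], [v_0,v_1,v_7], [v_0,v_2,v_6], [v_0,v_6,v_7], [v_1,v_2,v_6], [v_1,v_3,v_4], [v_1,v_4,v_7], [v_1,v_6,v_7]
  3-simplices (2): [v_0,v_1,v_2,v_6], [v_0,v_1,v_6,v_7]

so the chain groups are C_0 ≅ Z^8, C_1 ≅ Z^15, C_2 ≅ Z^9, C_3 ≅ Z^2.

Boundary ∂_1: C_1 → C_0 is given by ∂[p,q] = [q] − [p]. For instance
  ∂[v_1,v_2] = [v_2] − [v_1].
This gives a 8×15 integer matrix of rank 7; reducing to Smith normal form yields diagonal entries (1,1,1,1,1,1,1).

The boundary map ∂_2: C_2 → C_1 acts by ∂[p,q,r] = [q,r] − [p,r] + [p,q]. For instance
  ∂[v_0,v_6,v_7] = [v_6,v_7] − [v_0,v_7] + [v_0,v_6],
  ∂[v_0,v_2,v_6] = [v_2,v_6] − [v_0,v_6] + [v_0,v_2].
The 15×9 boundary matrix has rank 7 and Smith normal form diag(1,1,1,1,1,1,1).

Boundary ∂_3: C_3 → C_2 sends each 3-simplex σ to the alternating sum Σ_i (−1)^i (σ with its i-th vertex removed). For instance
  ∂[v_0,v_1,v_6,v_7] = [v_1,v_6,v_7] − [v_0,v_6,v_7] + [v_0,v_1,v_7] − [v_0,v_1,v_6],
  ∂[v_0,v_1,v_2,v_6] = [v_1,v_2,v_6] − [v_0,v_2,v_6] + [v_0,v_1,v_6] − [v_0,v_1,v_2].
The 9×2 boundary matrix has rank 2 and Smith normal form diag(1,1).

Reading off H_k = ker ∂_k / im ∂_{k+1}:

  H_0: rank C_0 − rank ∂_1 = 8 − 7 = 1, and the invariant factors of ∂_1 are all 1, so H_0 = Z.
  H_1: rank ker ∂_1 − rank ∂_2 = (15 − 7) − 7 = 1, and the invariant factors of ∂_2 are all 1, so H_1 = Z.
  H_2: rank ker ∂_2 − rank ∂_3 = (9 − 7) − 2 = 0, and the invariant factors of ∂_3 are all 1, so H_2 = 0.
  H_3: rank ker ∂_3 − rank ∂_4 = (2 − 2) − 0 = 0, and there is no ∂_4, so H_3 = 0.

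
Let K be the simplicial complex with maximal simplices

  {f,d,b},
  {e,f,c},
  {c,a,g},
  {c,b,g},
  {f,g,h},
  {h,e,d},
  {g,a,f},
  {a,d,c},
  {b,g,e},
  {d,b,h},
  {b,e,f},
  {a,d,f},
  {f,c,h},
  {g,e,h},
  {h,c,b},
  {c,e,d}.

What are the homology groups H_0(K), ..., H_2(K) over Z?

H_0 = Z,  H_1 = Z^2,  H_2 = Z.

Take the total order a < b < c < d < e < f < g < h on the vertex set. Then K (dimension 2) consists of the simplices:

  0-simplices (8): a, b, c, d, e, f, g, h
  1-simplices (24): ac, ad, af, ag, bc, bd, be, bf, bg, bh, cd, ce, cf, cg, ch, de, df, dh, ef, eg, eh, fg, fh, gh
  2-simplices (16): acd, acg, adf, afg, bcg, bch, bdf, bdh, bef, beg, cde, cef, cfh, deh, egh, fgh

Hence C_0 ≅ Z^8, C_1 ≅ Z^24, C_2 ≅ Z^16.

Boundary ∂_1: C_1 → C_0 maps an edge to its endpoints' difference, ∂[p,q] = q − p. For instance
  ∂df = f − d.
This gives a 8×24 integer matrix of rank 7; reducing to Smith normal form yields diagonal entries (1,1,1,1,1,1,1).

The boundary map ∂_2: C_2 → C_1 maps a triangle to the signed sum of its edges. For instance
  ∂fgh = gh − fh + fg,
  ∂cfh = fh − ch + cf.
This gives a 24×16 integer matrix of rank 15; reducing to Smith normal form yields diagonal entries (1,1,1,1,1,1,1,1,1,1,1,1,1,1,1).

Computing H_k = (kernel of ∂_k) / (image of ∂_{k+1}):

  H_0: rank C_0 − rank ∂_1 = 8 − 7 = 1, and the invariant factors of ∂_1 are all 1, so H_0 ≅ Z.
  H_1: rank ker ∂_1 − rank ∂_2 = (24 − 7) − 15 = 2, and the invariant factors of ∂_2 are all 1, so H_1 ≅ Z^2.
  H_2: rank ker ∂_2 − rank ∂_3 = (16 − 15) − 0 = 1, and there is no ∂_3, so H_2 ≅ Z.

As a check, the Euler characteristic is 8 − 24 + 16 = 0, which agrees with 1 − 2 + 1 = 0.
(K is a triangulation of the torus T^2.)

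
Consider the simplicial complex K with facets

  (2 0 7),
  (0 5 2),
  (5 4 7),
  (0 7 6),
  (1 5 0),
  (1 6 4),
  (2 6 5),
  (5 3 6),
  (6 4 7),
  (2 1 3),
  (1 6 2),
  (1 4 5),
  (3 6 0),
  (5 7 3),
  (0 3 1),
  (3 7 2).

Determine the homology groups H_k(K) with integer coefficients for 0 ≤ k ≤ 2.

H_0 = Z,  H_1 = Z^2,  H_2 = Z.

Fix the vertex order 0 < 1 < 2 < 3 < 4 < 5 < 6 < 7 and write every simplex with vertices in increasing order. Then dim K = 2 and the simplices of K are:

  0-simplices (8): [0], [1], [2], [3], [4], [5], [6], [7]
  1-simplices (24): (24 of them)
  2-simplices (16): [0,1,3], [0,1,5], [0,2,5], [0,2,7], [0,3,6], [0,6,7], [1,2,3], [1,2,6], [1,4,5], [1,4,6], [2,3,7], [2,5,6], [3,5,6], [3,5,7], [4,5,7], [4,6,7]

Hence C_0 ≅ Z^8, C_1 ≅ Z^24, C_2 ≅ Z^16.

The boundary map ∂_1: C_1 → C_0 sends each edge [p,q] (with p < q) to q − p.
The 8×24 boundary matrix has rank 7 and Smith normal form diag(1,1,1,1,1,1,1).

Boundary ∂_2: C_2 → C_1 sends each 2-simplex [p,q,r] to [q,r] − [p,r] + [p,q]. For instance
  ∂[3,5,7] = [5,7] − [3,7] + [3,5],
  ∂[0,1,3] = [1,3] − [0,3] + [0,1].
The resulting 24×16 matrix has rank 15, and its Smith normal form has invariant factors (1,1,1,1,1,1,1,1,1,1,1,1,1,1,1).

Reading off H_k = ker ∂_k / im ∂_{k+1}:

  H_0: rank C_0 − rank ∂_1 = 8 − 7 = 1, and the invariant factors of ∂_1 are all 1, so H_0 ≅ Z.
  H_1: rank ker ∂_1 − rank ∂_2 = (24 − 7) − 15 = 2, and the invariant factors of ∂_2 are all 1, so H_1 ≅ Z^2.
  H_2: rank ker ∂_2 − rank ∂_3 = (16 − 15) − 0 = 1, and there is no ∂_3, so H_2 ≅ Z.

As a check, the Euler characteristic is 8 − 24 + 16 = 0, which agrees with 1 − 2 + 1 = 0.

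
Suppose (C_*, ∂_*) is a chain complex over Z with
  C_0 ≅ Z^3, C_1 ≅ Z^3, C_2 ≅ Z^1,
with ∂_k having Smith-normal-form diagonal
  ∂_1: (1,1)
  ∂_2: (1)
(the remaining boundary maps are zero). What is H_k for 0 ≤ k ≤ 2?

H_0: b_0 = 3 − 0 − 2 = 1; torsion from ∂_1 factors > 1: none. So H_0 = Z.
H_1: b_1 = 3 − 2 − 1 = 0; torsion from ∂_2 factors > 1: none. So H_1 = 0.
H_2: b_2 = 1 − 1 − 0 = 0; torsion from ∂_3 factors > 1: none. So H_2 = 0.

H_0 = Z,  H_1 = 0,  H_2 = 0.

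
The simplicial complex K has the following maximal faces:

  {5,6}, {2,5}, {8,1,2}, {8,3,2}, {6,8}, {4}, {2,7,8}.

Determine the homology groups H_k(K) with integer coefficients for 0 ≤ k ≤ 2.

H_0 ≅ Z^2,  H_1 ≅ Z,  H_2 = 0.

Order the vertices as 1 < 2 < 3 < 4 < 5 < 6 < 7 < 8. Listing each simplex with vertices in this order, K has dimension 2 with simplices:

  0-simplices (8): [1], [2], [3], [4], [5], [6], [7], [8]
  1-simplices (10): [1,2], [1,8], [2,3], [2,5], [2,7], [2,8], [3,8], [5,6], [6,8], [7,8]
  2-simplices (3): [1,2,8], [2,3,8], [2,7,8]

Hence C_0 ≅ Z^8, C_1 ≅ Z^10, C_2 ≅ Z^3.

Boundary ∂_1: C_1 → C_0 is given by ∂[p,q] = [q] − [p].
The 8×10 boundary matrix has rank 6 and Smith normal form diag(1,1,1,1,1,1).

∂_2: C_2 → C_1 sends each 2-simplex [p,q,r] to [q,r] − [p,r] + [p,q]. For instance
  ∂[1,2,8] = [2,8] − [1,8] + [1,2],
  ∂[2,3,8] = [3,8] − [2,8] + [2,3].
The resulting 10×3 matrix has rank 3, and its Smith normal form has invariant factors (1,1,1).

Reading off H_k = ker ∂_k / im ∂_{k+1}:

  H_0: rank C_0 − rank ∂_1 = 8 − 6 = 2, and the invariant factors of ∂_1 are all 1, so H_0 = Z^2.
  H_1: rank ker ∂_1 − rank ∂_2 = (10 − 6) − 3 = 1, and the invariant factors of ∂_2 are all 1, so H_1 = Z.
  H_2: rank ker ∂_2 − rank ∂_3 = (3 − 3) − 0 = 0, and there is no ∂_3, so H_2 = 0.

As a check, the Euler characteristic is 8 − 10 + 3 = 1, which agrees with 2 − 1 + 0 = 1.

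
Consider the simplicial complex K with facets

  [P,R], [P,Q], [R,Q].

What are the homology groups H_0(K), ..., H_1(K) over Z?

H_0 = Z,  H_1 = Z.

We work with the vertex ordering P < Q < R. The simplices of K, each written with vertices in increasing order, are:

  0-simplices (3): P, Q, R
  1-simplices (3): PQ, PR, QR

giving chain groups C_0 ≅ Z^3, C_1 ≅ Z^3.

Boundary ∂_1: C_1 → C_0 maps an edge to its endpoints' difference, ∂[p,q] = q − p. For instance
  ∂PR = R − P.
The resulting 3×3 matrix has rank 2, and its Smith normal form has invariant factors (1,1).

From H_k ≅ ker(∂_k) / im(∂_{k+1}) we obtain:

  H_0: rank C_0 − rank ∂_1 = 3 − 2 = 1, and the invariant factors of ∂_1 are all 1, so H_0 ≅ Z.
  H_1: rank ker ∂_1 − rank ∂_2 = (3 − 2) − 0 = 1, and there is no ∂_2, so H_1 ≅ Z.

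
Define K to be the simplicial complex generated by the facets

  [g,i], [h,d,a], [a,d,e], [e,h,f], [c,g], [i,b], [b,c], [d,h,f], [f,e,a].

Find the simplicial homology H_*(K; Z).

K has 9 vertices, 14 edges, 5 triangles.
rank ∂_0 = 0, rank ∂_1 = 7 ⇒ b_0 = 9 − 0 − 7 = 2; all invariant factors of ∂_1 are 1 so no torsion. So H_0 ≅ Z^2.
rank ∂_1 = 7, rank ∂_2 = 5 ⇒ b_1 = 14 − 7 − 5 = 2; all invariant factors of ∂_2 are 1 so no torsion. So H_1 ≅ Z^2.
rank ∂_2 = 5, rank ∂_3 = 0 ⇒ b_2 = 5 − 5 − 0 = 0. So H_2 ≅ 0.

H_0 = Z^2,  H_1 = Z^2,  H_2 = 0.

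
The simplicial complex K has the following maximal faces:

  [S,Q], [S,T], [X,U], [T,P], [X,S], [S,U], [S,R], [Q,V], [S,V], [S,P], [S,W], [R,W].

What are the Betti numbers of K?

Order the vertices as P < Q < R < S < T < U < V < W < X. Listing each simplex with vertices in this order, K has dimension 1 with simplices:

  0-simplices (9): P, Q, R, S, T, U, V, W, X
  1-simplices (12): PS, PT, QS, QV, RS, RW, ST, SU, SV, SW, SX, UX

so the chain groups are C_0 ≅ Z^9, C_1 ≅ Z^12.

∂_1: C_1 → C_0 is given by ∂[p,q] = [q] − [p]. For instance
  ∂QS = S − Q.
The 9×12 boundary matrix has rank 8 and Smith normal form diag(1,1,1,1,1,1,1,1).

Reading off H_k = ker ∂_k / im ∂_{k+1}:

  H_0: rank C_0 − rank ∂_1 = 9 − 8 = 1, and the invariant factors of ∂_1 are all 1, so H_0 = Z.
  H_1: rank ker ∂_1 − rank ∂_2 = (12 − 8) − 0 = 4, and there is no ∂_2, so H_1 = Z^4.

(K is a triangulation of a wedge of 4 circles.)

Hence the Betti numbers are b_0 = 1, b_1 = 4.

b_0 = 1, b_1 = 4.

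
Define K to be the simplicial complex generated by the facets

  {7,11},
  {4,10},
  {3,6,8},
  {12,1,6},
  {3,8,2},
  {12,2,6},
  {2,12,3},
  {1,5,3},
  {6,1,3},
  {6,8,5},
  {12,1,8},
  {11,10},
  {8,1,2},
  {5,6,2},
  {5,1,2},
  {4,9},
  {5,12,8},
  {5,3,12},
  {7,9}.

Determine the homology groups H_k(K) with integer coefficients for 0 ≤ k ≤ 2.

H_0 = Z^2,  H_1 = Z^3,  H_2 = Z.

We work with the vertex ordering 1 < 2 < 3 < 4 < 5 < 6 < 7 < 8 < 9 < 10 < 11 < 12. The simplices of K, each written with vertices in increasing order, are:

  0-simplices (12): [1], [2], [3], [4], [5], [6], [7], [8], [9], [10], [11], [12]
  1-simplices (26): (26 of them)
  2-simplices (14): [1,2,5], [1,2,8], [1,3,5], [1,3,6], [1,6,12], [1,8,12], [2,3,8], [2,3,12], [2,5,6], [2,6,12], [3,5,12], [3,6,8], [5,6,8], [5,8,12]

so the chain groups are C_0 ≅ Z^12, C_1 ≅ Z^26, C_2 ≅ Z^14.

The boundary map ∂_1: C_1 → C_0 sends each edge [p,q] (with p < q) to q − p.
The 12×26 boundary matrix has rank 10 and Smith normal form diag(1,1,1,1,1,1,1,1,1,1).

The boundary map ∂_2: C_2 → C_1 acts by ∂[p,q,r] = [q,r] − [p,r] + [p,q]. For instance
  ∂[2,6,12] = [6,12] − [2,12] + [2,6],
  ∂[1,6,12] = [6,12] − [1,12] + [1,6].
The 26×14 boundary matrix has rank 13 and Smith normal form diag(1,1,1,1,1,1,1,1,1,1,1,1,1).

From H_k ≅ ker(∂_k) / im(∂_{k+1}) we obtain:

  H_0: rank C_0 − rank ∂_1 = 12 − 10 = 2, and the invariant factors of ∂_1 are all 1, so H_0 ≅ Z^2.
  H_1: rank ker ∂_1 − rank ∂_2 = (26 − 10) − 13 = 3, and the invariant factors of ∂_2 are all 1, so H_1 ≅ Z^3.
  H_2: rank ker ∂_2 − rank ∂_3 = (14 − 13) − 0 = 1, and there is no ∂_3, so H_2 ≅ Z.

(K is a triangulation of the disjoint union of the circle S^1 and the torus T^2.)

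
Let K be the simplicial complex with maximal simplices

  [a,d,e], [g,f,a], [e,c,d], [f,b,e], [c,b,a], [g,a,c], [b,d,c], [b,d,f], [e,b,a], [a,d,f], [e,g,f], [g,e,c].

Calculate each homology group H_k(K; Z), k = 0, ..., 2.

K has 7 vertices, 18 edges, 12 triangles.
rank ∂_0 = 0, rank ∂_1 = 6 ⇒ b_0 = 7 − 0 − 6 = 1; all invariant factors of ∂_1 are 1 so no torsion. So H_0 ≅ Z.
rank ∂_1 = 6, rank ∂_2 = 12 ⇒ b_1 = 18 − 6 − 12 = 0; ∂_2 has invariant factor(s) [2] giving torsion. So H_1 ≅ Z/2.
rank ∂_2 = 12, rank ∂_3 = 0 ⇒ b_2 = 12 − 12 − 0 = 0. So H_2 ≅ 0.

H_0 ≅ Z,  H_1 ≅ Z/2,  H_2 = 0.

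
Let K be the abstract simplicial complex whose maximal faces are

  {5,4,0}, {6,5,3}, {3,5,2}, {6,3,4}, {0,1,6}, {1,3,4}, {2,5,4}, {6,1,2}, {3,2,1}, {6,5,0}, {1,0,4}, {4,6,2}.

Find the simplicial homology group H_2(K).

H_2 = 0.

We work with the vertex ordering 0 < 1 < 2 < 3 < 4 < 5 < 6. The simplices of K, each written with vertices in increasing order, are:

  0-simplices (7): [0], [1], [2], [3], [4], [5], [6]
  1-simplices (18): [0,1], [0,4], [0,5], [0,6], [1,2], [1,3], [1,4], [1,6], [2,3], [2,4], [2,5], [2,6], [3,4], [3,5], [3,6], [4,5], [4,6], [5,6]
  2-simplices (12): [0,1,4], [0,1,6], [0,4,5], [0,5,6], [1,2,3], [1,2,6], [1,3,4], [2,3,5], [2,4,5], [2,4,6], [3,4,6], [3,5,6]

giving chain groups C_0 ≅ Z^7, C_1 ≅ Z^18, C_2 ≅ Z^12.

∂_1: C_1 → C_0 maps an edge to its endpoints' difference, ∂[p,q] = q − p.
This gives a 7×18 integer matrix of rank 6; reducing to Smith normal form yields diagonal entries (1,1,1,1,1,1).

The boundary map ∂_2: C_2 → C_1 acts by ∂[p,q,r] = [q,r] − [p,r] + [p,q]. For instance
  ∂[1,2,3] = [2,3] − [1,3] + [1,2],
  ∂[0,5,6] = [5,6] − [0,6] + [0,5].
The resulting 18×12 matrix has rank 12, and its Smith normal form has invariant factors (1,1,1,1,1,1,1,1,1,1,1,2).

Computing H_k = (kernel of ∂_k) / (image of ∂_{k+1}):

  H_2: rank ker ∂_2 − rank ∂_3 = (12 − 12) − 0 = 0, and there is no ∂_3, so H_2 ≅ 0.

(K is a triangulation of the real projective plane RP^2.)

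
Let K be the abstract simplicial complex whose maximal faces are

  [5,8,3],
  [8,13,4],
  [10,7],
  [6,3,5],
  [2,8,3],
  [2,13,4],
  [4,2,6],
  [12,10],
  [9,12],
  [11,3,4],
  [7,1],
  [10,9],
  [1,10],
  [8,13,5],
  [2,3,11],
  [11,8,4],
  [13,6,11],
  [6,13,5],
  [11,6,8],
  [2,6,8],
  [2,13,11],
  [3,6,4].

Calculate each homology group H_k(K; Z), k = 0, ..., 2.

H_0 = Z^2,  H_1 = Z^4,  H_2 = Z.

Take the total order 1 < 2 < 3 < 4 < 5 < 6 < 7 < 8 < 9 < 10 < 11 < 12 < 13 on the vertex set. Then K (dimension 2) consists of the simplices:

  0-simplices (13): [1], [2], [3], [4], [5], [6], [7], [8], [9], [10], [11], [12], [13]
  1-simplices (30): (30 of them)
  2-simplices (16): [2,3,8], [2,3,11], [2,4,6], [2,4,13], [2,6,8], [2,11,13], [3,4,6], [3,4,11], [3,5,6], [3,5,8], [4,8,11], [4,8,13], [5,6,13], [5,8,13], [6,8,11], [6,11,13]

giving chain groups C_0 ≅ Z^13, C_1 ≅ Z^30, C_2 ≅ Z^16.

Boundary ∂_1: C_1 → C_0 is given by ∂[p,q] = [q] − [p]. For instance
  ∂[1,10] = [10] − [1].
This gives a 13×30 integer matrix of rank 11; reducing to Smith normal form yields diagonal entries (1,1,1,1,1,1,1,1,1,1,1).

Boundary ∂_2: C_2 → C_1 maps a triangle to the signed sum of its edges. For instance
  ∂[2,4,13] = [4,13] − [2,13] + [2,4],
  ∂[2,11,13] = [11,13] − [2,13] + [2,11].
The 30×16 boundary matrix has rank 15 and Smith normal form diag(1,1,1,1,1,1,1,1,1,1,1,1,1,1,1).

From H_k ≅ ker(∂_k) / im(∂_{k+1}) we obtain:

  H_0: rank C_0 − rank ∂_1 = 13 − 11 = 2, and the invariant factors of ∂_1 are all 1, so H_0 = Z^2.
  H_1: rank ker ∂_1 − rank ∂_2 = (30 − 11) − 15 = 4, and the invariant factors of ∂_2 are all 1, so H_1 = Z^4.
  H_2: rank ker ∂_2 − rank ∂_3 = (16 − 15) − 0 = 1, and there is no ∂_3, so H_2 = Z.

As a check, the Euler characteristic is 13 − 30 + 16 = -1, which agrees with 2 − 4 + 1 = -1.
(K is a triangulation of the disjoint union of the torus T^2 and a wedge of 2 circles.)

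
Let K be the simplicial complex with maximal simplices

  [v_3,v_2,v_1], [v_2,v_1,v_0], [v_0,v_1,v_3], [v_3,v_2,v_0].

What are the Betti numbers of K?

Take the total order v_0 < v_1 < v_2 < v_3 on the vertex set. Then K (dimension 2) consists of the simplices:

  0-simplices (4): [v_0], [v_1], [v_2], [v_3]
  1-simplices (6): [v_0,v_1], [v_0,v_2], [v_0,v_3], [v_1,v_2], [v_1,v_3], [v_2,v_3]
  2-simplices (4): [v_0,v_1,v_2], [v_0,v_1,v_3], [v_0,v_2,v_3], [v_1,v_2,v_3]

so the chain groups are C_0 ≅ Z^4, C_1 ≅ Z^6, C_2 ≅ Z^4.

The boundary map ∂_1: C_1 → C_0 sends each edge [p,q] (with p < q) to q − p. For instance
  ∂[v_0,v_1] = [v_1] − [v_0].
As a 4×6 matrix over Z this has rank 3, with invariant factors (1,1,1).

∂_2: C_2 → C_1 acts by ∂[p,q,r] = [q,r] − [p,r] + [p,q]. For instance
  ∂[v_1,v_2,v_3] = [v_2,v_3] − [v_1,v_3] + [v_1,v_2],
  ∂[v_0,v_1,v_2] = [v_1,v_2] − [v_0,v_2] + [v_0,v_1].
The resulting 6×4 matrix has rank 3, and its Smith normal form has invariant factors (1,1,1).

Computing H_k = (kernel of ∂_k) / (image of ∂_{k+1}):

  H_0: rank C_0 − rank ∂_1 = 4 − 3 = 1, and the invariant factors of ∂_1 are all 1, so H_0 ≅ Z.
  H_1: rank ker ∂_1 − rank ∂_2 = (6 − 3) − 3 = 0, and the invariant factors of ∂_2 are all 1, so H_1 ≅ 0.
  H_2: rank ker ∂_2 − rank ∂_3 = (4 − 3) − 0 = 1, and there is no ∂_3, so H_2 ≅ Z.

Hence the Betti numbers are b_0 = 1, b_1 = 0, b_2 = 1.

b_0 = 1, b_1 = 0, b_2 = 1.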